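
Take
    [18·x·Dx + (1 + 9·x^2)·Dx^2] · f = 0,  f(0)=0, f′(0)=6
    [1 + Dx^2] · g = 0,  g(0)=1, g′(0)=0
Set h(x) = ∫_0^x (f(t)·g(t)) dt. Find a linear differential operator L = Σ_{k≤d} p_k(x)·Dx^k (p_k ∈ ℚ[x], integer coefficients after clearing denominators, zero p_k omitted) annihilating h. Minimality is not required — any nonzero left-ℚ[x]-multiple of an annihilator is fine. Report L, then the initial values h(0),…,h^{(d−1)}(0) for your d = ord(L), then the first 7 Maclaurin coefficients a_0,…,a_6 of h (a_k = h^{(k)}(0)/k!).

L = (370 + 9594·x^2 + 4131·x^4 + 2916·x^6 + 6561·x^8)·Dx + (684·x + 6804·x^3 + 8748·x^5 + 26244·x^7)·Dx^2 + (380 + 9792·x^2 + 5346·x^4 + 5832·x^6 + 13122·x^8)·Dx^3 + (684·x + 6804·x^3 + 8748·x^5 + 26244·x^7)·Dx^4 + (10 + 198·x^2 + 1215·x^4 + 2916·x^6 + 6561·x^8)·Dx^5  (order 5).
h: a_k = 0, 0, 3, 0, -21/4, 0, 2129/120, …
ICs: h(0) = 0, h′(0) = 0, h′′(0) = 6, h′′′(0) = 0, h′′′′(0) = -126.

f: a_k = 0, 6, 0, -18, 0, 486/5, 0, …
g: a_k = 1, 0, -1/2, 0, 1/24, 0, -1/720, …
f·g: L₀ = L_f ⊗_s L_g, ord ≤ 2·2.
Integrate: L := L₀·Dx.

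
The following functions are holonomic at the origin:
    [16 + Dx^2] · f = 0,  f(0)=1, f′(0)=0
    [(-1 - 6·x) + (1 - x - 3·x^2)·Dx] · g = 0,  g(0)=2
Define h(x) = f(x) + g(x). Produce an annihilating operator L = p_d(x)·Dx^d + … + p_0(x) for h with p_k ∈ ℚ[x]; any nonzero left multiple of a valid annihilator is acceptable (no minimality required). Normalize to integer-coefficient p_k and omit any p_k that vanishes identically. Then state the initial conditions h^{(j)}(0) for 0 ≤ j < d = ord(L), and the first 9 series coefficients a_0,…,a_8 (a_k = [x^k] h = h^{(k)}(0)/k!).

L = (-464 - 2816·x - 416·x^2 - 2112·x^3 - 5760·x^4 - 6912·x^5) + (192 - 304·x - 672·x^2 + 1312·x^3 + 1008·x^4 - 3456·x^5 - 3456·x^6)·Dx + (-29 - 176·x - 26·x^2 - 132·x^3 - 360·x^4 - 432·x^5)·Dx^2 + (12 - 19·x - 42·x^2 + 82·x^3 + 63·x^4 - 216·x^5 - 216·x^6)·Dx^3  (order 3).
h: a_k = 3, 2, 0, 14, 146/3, 80, 8474/45, 434, 320552/315, …
ICs: h(0) = 3, h′(0) = 2, h′′(0) = 0.

f: a_k = 1, 0, -8, 0, 32/3, 0, -256/45, 0, 512/315, …
g: a_k = 2, 2, 8, 14, 38, 80, 194, 434, 1016, …
L₀ := lclm(L_f,L_g); ord L₀ ≤ 2+1.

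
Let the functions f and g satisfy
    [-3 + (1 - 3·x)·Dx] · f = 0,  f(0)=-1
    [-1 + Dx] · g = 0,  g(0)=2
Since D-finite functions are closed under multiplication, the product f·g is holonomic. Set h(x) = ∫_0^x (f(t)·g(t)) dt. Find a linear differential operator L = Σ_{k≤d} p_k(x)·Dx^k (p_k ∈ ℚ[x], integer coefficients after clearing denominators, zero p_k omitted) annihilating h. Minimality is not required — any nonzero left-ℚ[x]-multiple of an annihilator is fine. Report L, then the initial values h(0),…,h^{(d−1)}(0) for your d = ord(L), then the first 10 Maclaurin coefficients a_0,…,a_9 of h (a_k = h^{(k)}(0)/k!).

f: a_k = -1, -3, -9, -27, -81, -243, -729, -2187, -6561, -19683, …
g: a_k = 2, 2, 1, 1/3, 1/12, 1/60, 1/360, 1/2520, 1/20160, 1/181440, …
h₀=f·g: eliminate ⇒ L₀, order ≤ 1·1.
Integrate: L := L₀·Dx.
L = (4 - 3·x)·Dx + (-1 + 3·x)·Dx^2  (order 2).
h: a_k = 0, -2, -4, -25/3, -113/6, -2713/60, -5087/45, -104647/360, -1538311/2016, -369194641/181440, …
ICs: h(0) = 0, h′(0) = -2.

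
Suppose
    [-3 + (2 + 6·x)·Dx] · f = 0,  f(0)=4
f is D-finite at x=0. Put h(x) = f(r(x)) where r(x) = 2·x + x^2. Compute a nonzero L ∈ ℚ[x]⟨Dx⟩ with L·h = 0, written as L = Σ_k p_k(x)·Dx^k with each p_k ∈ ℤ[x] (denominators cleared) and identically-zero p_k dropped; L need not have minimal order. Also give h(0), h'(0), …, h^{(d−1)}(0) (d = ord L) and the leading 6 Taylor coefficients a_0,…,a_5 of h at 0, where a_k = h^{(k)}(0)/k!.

L = (-3 - 3·x) + (1 + 6·x + 3·x^2)·Dx  (order 1).
h: a_k = 4, 12, -12, 36, -126, 486, …
ICs: h(0) = 4.

f: a_k = 4, 6, -9/2, 27/4, -405/32, 1701/64, …
h₀=f(r): pull back L_f along r ⇒ L₀.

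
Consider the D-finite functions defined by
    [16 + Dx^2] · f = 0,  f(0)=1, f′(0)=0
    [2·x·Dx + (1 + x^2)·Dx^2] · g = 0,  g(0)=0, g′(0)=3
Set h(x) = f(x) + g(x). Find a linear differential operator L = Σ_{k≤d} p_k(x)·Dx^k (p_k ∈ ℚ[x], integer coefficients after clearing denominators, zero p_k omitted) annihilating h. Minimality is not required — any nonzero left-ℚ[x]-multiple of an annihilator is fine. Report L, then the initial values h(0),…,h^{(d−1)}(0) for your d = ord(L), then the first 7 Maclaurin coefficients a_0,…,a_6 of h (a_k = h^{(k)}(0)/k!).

f: a_k = 1, 0, -8, 0, 32/3, 0, -256/45, …
g: a_k = 0, 3, 0, -1, 0, 3/5, 0, …
L₀ := lclm(L_f,L_g); ord L₀ ≤ 2+2.
L = (64·x + 704·x^3 + 256·x^5)·Dx + (112 + 416·x^2 + 432·x^4 + 128·x^6)·Dx^2 + (4·x + 44·x^3 + 16·x^5)·Dx^3 + (7 + 26·x^2 + 27·x^4 + 8·x^6)·Dx^4  (order 4).
h: a_k = 1, 3, -8, -1, 32/3, 3/5, -256/45, …
ICs: h(0) = 1, h′(0) = 3, h′′(0) = -16, h′′′(0) = -6.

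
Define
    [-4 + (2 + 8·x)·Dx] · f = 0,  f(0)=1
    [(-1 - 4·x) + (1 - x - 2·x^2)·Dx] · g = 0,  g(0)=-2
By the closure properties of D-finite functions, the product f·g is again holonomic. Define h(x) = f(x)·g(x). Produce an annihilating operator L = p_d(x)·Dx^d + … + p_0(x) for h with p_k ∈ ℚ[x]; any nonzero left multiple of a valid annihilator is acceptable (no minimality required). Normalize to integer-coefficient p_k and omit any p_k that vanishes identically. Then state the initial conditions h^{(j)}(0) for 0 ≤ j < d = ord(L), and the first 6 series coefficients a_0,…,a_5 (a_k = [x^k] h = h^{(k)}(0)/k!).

f: a_k = 1, 2, -2, 4, -10, 28, …
g: a_k = -2, -2, -6, -10, -22, -42, …
Product ⇒ symmetric product L₀, ord ≤ 1.
L = (3 + 6·x + 12·x^2) + (-1 - 3·x + 6·x^2 + 8·x^3)·Dx  (order 1).
h: a_k = -2, -6, -6, -26, -18, -126, …
ICs: h(0) = -2.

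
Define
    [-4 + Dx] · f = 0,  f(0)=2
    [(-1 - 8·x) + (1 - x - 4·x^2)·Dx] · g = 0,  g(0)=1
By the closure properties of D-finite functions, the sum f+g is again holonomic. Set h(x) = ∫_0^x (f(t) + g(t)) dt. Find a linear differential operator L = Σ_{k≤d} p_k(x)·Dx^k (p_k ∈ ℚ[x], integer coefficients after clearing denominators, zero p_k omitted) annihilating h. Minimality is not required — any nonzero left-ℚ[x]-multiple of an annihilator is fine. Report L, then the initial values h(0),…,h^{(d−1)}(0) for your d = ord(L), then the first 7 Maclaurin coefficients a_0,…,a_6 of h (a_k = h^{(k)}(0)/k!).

f: a_k = 2, 8, 16, 64/3, 64/3, 256/15, 512/45, …
g: a_k = 1, 1, 5, 9, 29, 65, 181, …
h₀=f+g: left-lcm gives L₀, ord ≤ 2.
h=∫₀ˣh₀: take L = L₀·Dx.
L = (24 - 16·x + 576·x^2 + 512·x^3)·Dx + (6 - 56·x - 208·x^2 + 128·x^3 + 256·x^4)·Dx^2 + (-3 + 15·x + 16·x^2 - 64·x^3 - 64·x^4)·Dx^3  (order 3).
h: a_k = 0, 3, 9/2, 7, 91/12, 151/15, 1231/90, …
ICs: h(0) = 0, h′(0) = 3, h′′(0) = 9.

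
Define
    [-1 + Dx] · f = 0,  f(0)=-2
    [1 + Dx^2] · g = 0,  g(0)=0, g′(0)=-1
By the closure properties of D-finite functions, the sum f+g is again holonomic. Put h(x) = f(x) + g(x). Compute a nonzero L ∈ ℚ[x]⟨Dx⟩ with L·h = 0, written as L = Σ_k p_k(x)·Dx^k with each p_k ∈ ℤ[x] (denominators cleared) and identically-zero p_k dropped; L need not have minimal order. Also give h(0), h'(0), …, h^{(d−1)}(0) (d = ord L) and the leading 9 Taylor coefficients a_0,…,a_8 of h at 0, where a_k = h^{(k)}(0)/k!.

L = -1 + Dx - Dx^2 + Dx^3  (order 3).
h: a_k = -2, -3, -1, -1/6, -1/12, -1/40, -1/360, -1/5040, -1/20160, …
ICs: h(0) = -2, h′(0) = -3, h′′(0) = -2.

f: a_k = -2, -2, -1, -1/3, -1/12, -1/60, -1/360, -1/2520, -1/20160, …
g: a_k = 0, -1, 0, 1/6, 0, -1/120, 0, 1/5040, 0, …
h₀=f+g: left-lcm gives L₀, ord ≤ 3.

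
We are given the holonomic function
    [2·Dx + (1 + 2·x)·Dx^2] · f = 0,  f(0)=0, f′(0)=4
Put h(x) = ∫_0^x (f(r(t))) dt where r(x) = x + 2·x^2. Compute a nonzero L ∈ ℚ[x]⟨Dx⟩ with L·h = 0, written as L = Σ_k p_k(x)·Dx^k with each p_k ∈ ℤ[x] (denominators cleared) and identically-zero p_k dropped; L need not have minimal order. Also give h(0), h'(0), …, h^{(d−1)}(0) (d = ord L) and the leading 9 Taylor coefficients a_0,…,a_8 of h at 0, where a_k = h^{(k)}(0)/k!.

L = (-2 + 8·x + 16·x^2)·Dx^2 + (1 + 6·x + 12·x^2 + 16·x^3)·Dx^3  (order 3).
h: a_k = 0, 0, 2, 4/3, -8/3, 8/5, 32/15, -128/21, 32/7, …
ICs: h(0) = 0, h′(0) = 0, h′′(0) = 4.

f: a_k = 0, 4, -4, 16/3, -8, 64/5, -64/3, 256/7, -64, …
h₀=f(r): pull back L_f along r ⇒ L₀.
∫: right-multiply L₀ by Dx.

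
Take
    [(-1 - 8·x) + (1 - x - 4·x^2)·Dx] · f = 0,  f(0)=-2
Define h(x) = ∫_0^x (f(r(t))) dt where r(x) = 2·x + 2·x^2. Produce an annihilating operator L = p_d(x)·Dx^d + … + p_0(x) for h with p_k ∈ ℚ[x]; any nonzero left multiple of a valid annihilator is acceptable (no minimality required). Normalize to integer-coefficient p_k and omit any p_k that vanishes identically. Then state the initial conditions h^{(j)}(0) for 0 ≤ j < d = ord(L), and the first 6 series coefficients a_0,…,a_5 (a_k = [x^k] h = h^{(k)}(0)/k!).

L = (2 + 36·x + 96·x^2 + 64·x^3)·Dx + (-1 + 2·x + 18·x^2 + 32·x^3 + 16·x^4)·Dx^2  (order 2).
h: a_k = 0, -2, -2, -44/3, -56, -280, …
ICs: h(0) = 0, h′(0) = -2.

f: a_k = -2, -2, -10, -18, -58, -130, …
Change of var in L_f (x↦r) gives L₀.
h=∫₀ˣh₀: take L = L₀·Dx.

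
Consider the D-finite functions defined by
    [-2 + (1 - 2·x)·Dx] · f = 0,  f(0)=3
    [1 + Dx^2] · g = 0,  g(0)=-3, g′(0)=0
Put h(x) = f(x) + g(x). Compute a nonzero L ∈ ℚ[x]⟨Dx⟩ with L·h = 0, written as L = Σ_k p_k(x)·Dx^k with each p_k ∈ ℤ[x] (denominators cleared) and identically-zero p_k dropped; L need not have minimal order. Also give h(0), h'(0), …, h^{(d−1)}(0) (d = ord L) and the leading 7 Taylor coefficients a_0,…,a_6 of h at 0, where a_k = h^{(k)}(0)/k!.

L = (50 - 8·x + 8·x^2) + (-9 + 22·x - 12·x^2 + 8·x^3)·Dx + (50 - 8·x + 8·x^2)·Dx^2 + (-9 + 22·x - 12·x^2 + 8·x^3)·Dx^3  (order 3).
h: a_k = 0, 6, 27/2, 24, 383/8, 96, 46081/240, …
ICs: h(0) = 0, h′(0) = 6, h′′(0) = 27.

f: a_k = 3, 6, 12, 24, 48, 96, 192, …
g: a_k = -3, 0, 3/2, 0, -1/8, 0, 1/240, …
L₀ := lclm(L_f,L_g); ord L₀ ≤ 1+2.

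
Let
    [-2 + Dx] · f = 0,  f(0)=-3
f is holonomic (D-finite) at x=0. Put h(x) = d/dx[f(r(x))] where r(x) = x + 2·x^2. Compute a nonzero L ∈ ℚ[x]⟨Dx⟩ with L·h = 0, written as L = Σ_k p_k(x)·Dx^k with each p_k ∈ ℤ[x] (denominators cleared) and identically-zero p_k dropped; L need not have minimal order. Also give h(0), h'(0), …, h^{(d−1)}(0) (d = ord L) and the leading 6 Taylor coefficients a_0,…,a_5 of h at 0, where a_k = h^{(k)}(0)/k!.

f: a_k = -3, -6, -6, -4, -2, -4/5, …
Change of var in L_f (x↦r) gives L₀.
Differentiate: ansatz ord ≤ ord L₀ ⇒ L.
L = (6 + 16·x + 32·x^2) + (-1 - 4·x)·Dx  (order 1).
h: a_k = -6, -36, -84, -200, -324, -2648/5, …
ICs: h(0) = -6.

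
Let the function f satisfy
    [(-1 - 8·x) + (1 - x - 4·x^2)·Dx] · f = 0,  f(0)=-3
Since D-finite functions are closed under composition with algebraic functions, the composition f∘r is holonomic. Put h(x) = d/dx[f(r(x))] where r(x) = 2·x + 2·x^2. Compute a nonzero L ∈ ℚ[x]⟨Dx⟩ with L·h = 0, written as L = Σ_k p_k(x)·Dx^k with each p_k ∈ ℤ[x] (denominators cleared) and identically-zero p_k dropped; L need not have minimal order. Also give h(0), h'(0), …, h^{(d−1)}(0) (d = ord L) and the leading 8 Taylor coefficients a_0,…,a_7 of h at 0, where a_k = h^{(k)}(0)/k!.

f: a_k = -3, -3, -15, -27, -87, -195, -543, -1323, …
Substitute x→r, Dx→(1/r')Dx; clear ⇒ L₀.
Derive L from L₀ (diff closure).
L = (22 + 204·x + 1260·x^2 + 4672·x^3 + 8736·x^4 + 7680·x^5 + 2560·x^6) + (-1 - 16·x + 6·x^2 + 420·x^3 + 1520·x^4 + 2400·x^5 + 1792·x^6 + 512·x^7)·Dx  (order 1).
h: a_k = -6, -132, -1008, -8400, -62280, -447120, -3120768, -21321600, …
ICs: h(0) = -6.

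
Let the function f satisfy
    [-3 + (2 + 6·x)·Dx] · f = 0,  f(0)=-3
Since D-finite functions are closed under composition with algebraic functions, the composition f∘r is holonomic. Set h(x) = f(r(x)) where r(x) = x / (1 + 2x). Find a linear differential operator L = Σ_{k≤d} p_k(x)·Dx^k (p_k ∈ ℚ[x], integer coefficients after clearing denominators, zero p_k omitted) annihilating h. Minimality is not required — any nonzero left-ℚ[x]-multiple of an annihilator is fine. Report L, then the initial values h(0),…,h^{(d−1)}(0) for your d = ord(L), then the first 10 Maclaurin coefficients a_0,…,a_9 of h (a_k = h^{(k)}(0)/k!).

f: a_k = -3, -9/2, 27/8, -81/16, 1215/128, -5103/256, 45927/1024, -216513/2048, 8444007/32768, -42220035/65536, …
f∘r: x↦r, Dx↦Dx/r' in L_f ⇒ L₀.
L = -3 + (2 + 14·x + 20·x^2)·Dx  (order 1).
h: a_k = -3, -9/2, 99/8, -585/16, 14895/128, -101727/256, 1477503/1024, -11283849/2048, 717364935/32768, -5879661795/65536, …
ICs: h(0) = -3.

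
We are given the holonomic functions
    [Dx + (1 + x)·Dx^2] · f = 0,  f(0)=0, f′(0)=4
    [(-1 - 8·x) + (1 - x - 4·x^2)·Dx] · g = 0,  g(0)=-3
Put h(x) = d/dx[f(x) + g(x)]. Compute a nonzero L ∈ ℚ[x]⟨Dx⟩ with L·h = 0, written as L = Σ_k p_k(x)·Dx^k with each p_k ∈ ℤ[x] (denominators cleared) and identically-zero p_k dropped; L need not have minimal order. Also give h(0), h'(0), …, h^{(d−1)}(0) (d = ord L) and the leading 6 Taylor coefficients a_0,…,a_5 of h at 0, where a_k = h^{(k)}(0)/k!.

f: a_k = 0, 4, -2, 4/3, -1, 4/5, …
g: a_k = -3, -3, -15, -27, -87, -195, …
L₀ := lclm(L_f,L_g); ord L₀ ≤ 2+1.
h=h₀': d/dx-closure on L₀ ⇒ L.
L = (-74 - 562·x - 1120·x^2 - 1728·x^3 - 768·x^4) + (-52 - 576·x - 1636·x^2 - 3264·x^3 - 3488·x^4 - 1280·x^5)·Dx + (11 + 41·x + 53·x^2 - 185·x^3 - 704·x^4 - 752·x^5 - 256·x^6)·Dx^2  (order 2).
h: a_k = 1, -34, -77, -352, -971, -3262, …
ICs: h(0) = 1, h′(0) = -34.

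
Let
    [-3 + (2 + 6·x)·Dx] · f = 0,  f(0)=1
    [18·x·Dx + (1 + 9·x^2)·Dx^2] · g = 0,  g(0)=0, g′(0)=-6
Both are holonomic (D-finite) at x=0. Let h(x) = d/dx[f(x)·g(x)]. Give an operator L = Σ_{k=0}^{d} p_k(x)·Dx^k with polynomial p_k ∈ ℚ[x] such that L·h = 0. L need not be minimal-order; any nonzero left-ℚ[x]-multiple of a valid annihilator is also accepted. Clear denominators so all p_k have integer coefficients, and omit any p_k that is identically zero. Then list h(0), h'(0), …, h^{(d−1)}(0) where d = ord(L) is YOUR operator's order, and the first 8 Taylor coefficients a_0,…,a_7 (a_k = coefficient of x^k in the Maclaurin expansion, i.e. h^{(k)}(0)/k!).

f: a_k = 1, 3/2, -9/8, 27/16, -405/128, 1701/256, -15309/1024, 72171/2048, …
g: a_k = 0, -6, 0, 18, 0, -486/5, 0, 4374/7, …
h₀=f·g: eliminate ⇒ L₀, order ≤ 1·2.
Derive L from L₀ (diff closure).
L = (15 + 360·x + 54·x^2 - 1944·x^3 - 729·x^4) + (28 + 252·x + 648·x^2 - 1512·x^3 - 6804·x^4 - 2916·x^5)·Dx + (4 + 8·x - 36·x^2 - 144·x^3 - 756·x^4 - 1944·x^5 - 972·x^6)·Dx^2  (order 2).
h: a_k = -6, -18, 297/4, 135/2, -31509/64, -298161/320, 13743837/2560, 24422229/4480, …
ICs: h(0) = -6, h′(0) = -18.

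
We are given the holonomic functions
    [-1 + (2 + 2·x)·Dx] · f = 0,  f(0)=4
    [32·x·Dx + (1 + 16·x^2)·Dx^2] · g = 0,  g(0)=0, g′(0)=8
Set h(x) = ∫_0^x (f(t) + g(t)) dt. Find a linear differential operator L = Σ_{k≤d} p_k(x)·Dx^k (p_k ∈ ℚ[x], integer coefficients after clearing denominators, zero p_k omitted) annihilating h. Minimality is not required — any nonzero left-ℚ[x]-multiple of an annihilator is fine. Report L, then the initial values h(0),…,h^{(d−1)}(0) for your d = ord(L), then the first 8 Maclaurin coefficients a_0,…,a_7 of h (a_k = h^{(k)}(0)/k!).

L = (-64 - 160·x + 3072·x^2 + 1536·x^3)·Dx^2 + (-131 - 256·x + 5920·x^2 + 12288·x^3 + 5376·x^4)·Dx^3 + (-2 + 126·x + 192·x^2 + 2112·x^3 + 3584·x^4 + 1536·x^5)·Dx^4  (order 4).
h: a_k = 0, 4, 5, -1/6, -509/48, -1/32, 131107/1920, -3/256, …
ICs: h(0) = 0, h′(0) = 4, h′′(0) = 10, h′′′(0) = -1.

f: a_k = 4, 2, -1/2, 1/4, -5/32, 7/64, -21/256, 33/512, …
g: a_k = 0, 8, 0, -128/3, 0, 2048/5, 0, -32768/7, …
h₀=f+g: left-lcm gives L₀, ord ≤ 3.
∫: right-multiply L₀ by Dx.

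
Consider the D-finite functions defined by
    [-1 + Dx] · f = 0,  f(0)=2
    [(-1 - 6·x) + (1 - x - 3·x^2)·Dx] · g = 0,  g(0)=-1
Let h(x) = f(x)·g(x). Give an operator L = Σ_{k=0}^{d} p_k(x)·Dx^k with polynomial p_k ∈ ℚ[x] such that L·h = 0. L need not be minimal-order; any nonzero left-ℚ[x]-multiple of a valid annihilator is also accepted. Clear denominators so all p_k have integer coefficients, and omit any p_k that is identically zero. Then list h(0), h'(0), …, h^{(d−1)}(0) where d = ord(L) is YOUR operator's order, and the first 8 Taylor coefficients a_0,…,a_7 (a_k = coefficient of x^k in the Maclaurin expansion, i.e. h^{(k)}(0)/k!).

L = (2 + 5·x - 3·x^2) + (-1 + x + 3·x^2)·Dx  (order 1).
h: a_k = -2, -4, -11, -70/3, -677/12, -3793/30, -106447/360, -850483/1260, …
ICs: h(0) = -2.

f: a_k = 2, 2, 1, 1/3, 1/12, 1/60, 1/360, 1/2520, …
g: a_k = -1, -1, -4, -7, -19, -40, -97, -217, …
h₀=f·g: eliminate ⇒ L₀, order ≤ 1·1.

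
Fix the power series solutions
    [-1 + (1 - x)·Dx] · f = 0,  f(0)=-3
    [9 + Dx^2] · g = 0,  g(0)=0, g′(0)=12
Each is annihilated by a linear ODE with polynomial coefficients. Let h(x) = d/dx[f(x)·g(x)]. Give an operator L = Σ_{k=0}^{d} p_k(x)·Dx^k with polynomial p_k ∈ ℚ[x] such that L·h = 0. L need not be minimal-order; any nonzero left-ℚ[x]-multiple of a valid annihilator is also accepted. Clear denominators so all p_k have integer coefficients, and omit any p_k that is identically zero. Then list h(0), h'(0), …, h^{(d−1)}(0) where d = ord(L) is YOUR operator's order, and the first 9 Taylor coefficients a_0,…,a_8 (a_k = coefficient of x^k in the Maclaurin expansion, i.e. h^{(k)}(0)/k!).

L = (7 - 18·x + 9·x^2) + (-2 + 2·x)·Dx + (1 - 2·x + x^2)·Dx^2  (order 2).
h: a_k = -36, -72, 54, 72, -63/2, -189/5, -153/20, -306/35, -2511/160, …
ICs: h(0) = -36, h′(0) = -72.

f: a_k = -3, -3, -3, -3, -3, -3, -3, -3, -3, …
g: a_k = 0, 12, 0, -18, 0, 81/10, 0, -243/140, 0, …
Sym-product of L_f,L_g gives L₀ (≤ ord 2).
h=h₀': d/dx-closure on L₀ ⇒ L.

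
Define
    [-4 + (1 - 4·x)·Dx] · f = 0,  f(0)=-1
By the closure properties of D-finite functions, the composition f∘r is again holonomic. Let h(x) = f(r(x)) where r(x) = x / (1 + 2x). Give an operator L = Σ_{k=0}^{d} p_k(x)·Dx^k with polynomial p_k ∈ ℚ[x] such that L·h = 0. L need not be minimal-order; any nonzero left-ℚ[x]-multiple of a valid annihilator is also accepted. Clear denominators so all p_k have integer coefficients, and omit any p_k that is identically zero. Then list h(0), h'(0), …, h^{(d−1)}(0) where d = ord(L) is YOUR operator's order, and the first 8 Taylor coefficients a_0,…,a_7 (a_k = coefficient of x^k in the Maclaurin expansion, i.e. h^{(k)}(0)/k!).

f: a_k = -1, -4, -16, -64, -256, -1024, -4096, -16384, …
h₀=f(r): pull back L_f along r ⇒ L₀.
L = 4 + (-1 + 4·x^2)·Dx  (order 1).
h: a_k = -1, -4, -8, -16, -32, -64, -128, -256, …
ICs: h(0) = -1.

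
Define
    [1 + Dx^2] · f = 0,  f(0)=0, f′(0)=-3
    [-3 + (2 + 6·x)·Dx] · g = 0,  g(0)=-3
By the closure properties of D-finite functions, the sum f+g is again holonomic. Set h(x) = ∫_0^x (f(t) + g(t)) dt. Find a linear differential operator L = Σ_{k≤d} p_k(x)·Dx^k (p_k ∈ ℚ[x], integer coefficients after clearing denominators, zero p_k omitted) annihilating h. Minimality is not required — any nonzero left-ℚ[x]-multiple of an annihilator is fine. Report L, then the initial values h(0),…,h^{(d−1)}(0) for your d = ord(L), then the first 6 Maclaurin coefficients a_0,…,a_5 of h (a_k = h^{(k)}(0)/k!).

L = (-93 - 72·x - 108·x^2)·Dx + (-10 + 18·x + 216·x^2 + 216·x^3)·Dx^2 + (-93 - 72·x - 108·x^2)·Dx^3 + (-10 + 18·x + 216·x^2 + 216·x^3)·Dx^4  (order 4).
h: a_k = 0, -3, -15/4, 9/8, -73/64, 243/128, …
ICs: h(0) = 0, h′(0) = -3, h′′(0) = -15/2, h′′′(0) = 27/4.

f: a_k = 0, -3, 0, 1/2, 0, -1/40, …
g: a_k = -3, -9/2, 27/8, -81/16, 1215/128, -5103/256, …
Weyl lclm of L_f,L_g ⇒ L₀ (ord ≤ 3).
h=∫h₀ ⇒ L = L₀·Dx.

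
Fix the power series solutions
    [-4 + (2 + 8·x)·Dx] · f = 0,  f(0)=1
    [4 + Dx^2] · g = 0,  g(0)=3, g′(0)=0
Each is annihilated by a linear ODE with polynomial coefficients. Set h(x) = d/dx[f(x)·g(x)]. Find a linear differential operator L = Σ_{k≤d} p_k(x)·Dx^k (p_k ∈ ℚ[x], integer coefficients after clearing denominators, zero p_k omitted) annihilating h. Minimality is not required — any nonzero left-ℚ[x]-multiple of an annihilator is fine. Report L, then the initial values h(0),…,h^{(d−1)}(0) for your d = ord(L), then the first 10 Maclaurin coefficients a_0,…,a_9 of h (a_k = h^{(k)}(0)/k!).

L = (8 + 96·x + 256·x^2 + 256·x^3 + 256·x^4) + (2 - 48·x^2 - 64·x^3)·Dx + (1 + 10·x + 36·x^2 + 64·x^3 + 64·x^4)·Dx^2  (order 2).
h: a_k = 6, -24, 0, -64, 320, -5888/5, 66304/15, -1755136/105, 2221056/35, -228589568/945, …
ICs: h(0) = 6, h′(0) = -24.

f: a_k = 1, 2, -2, 4, -10, 28, -84, 264, -858, 2860, …
g: a_k = 3, 0, -6, 0, 2, 0, -4/15, 0, 2/105, 0, …
h₀=f·g: eliminate ⇒ L₀, order ≤ 1·2.
Derive L from L₀ (diff closure).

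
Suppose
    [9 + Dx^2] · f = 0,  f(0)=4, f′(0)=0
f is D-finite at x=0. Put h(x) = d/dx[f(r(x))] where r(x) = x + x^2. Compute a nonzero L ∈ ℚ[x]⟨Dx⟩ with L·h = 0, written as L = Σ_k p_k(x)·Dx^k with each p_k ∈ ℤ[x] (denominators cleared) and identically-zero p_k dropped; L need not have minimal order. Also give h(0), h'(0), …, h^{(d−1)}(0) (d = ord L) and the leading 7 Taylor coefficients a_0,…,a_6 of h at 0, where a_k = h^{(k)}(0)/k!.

L = (21 + 72·x + 216·x^2 + 288·x^3 + 144·x^4) + (-6 - 12·x)·Dx + (1 + 4·x + 4·x^2)·Dx^2  (order 2).
h: a_k = 0, -36, -108, -18, 270, 4617/10, 2079/10, …
ICs: h(0) = 0, h′(0) = -36.

f: a_k = 4, 0, -18, 0, 27/2, 0, -81/20, …
L₀ from L_f via x↦r, Dx↦r'^{-1}Dx.
Derive L from L₀ (diff closure).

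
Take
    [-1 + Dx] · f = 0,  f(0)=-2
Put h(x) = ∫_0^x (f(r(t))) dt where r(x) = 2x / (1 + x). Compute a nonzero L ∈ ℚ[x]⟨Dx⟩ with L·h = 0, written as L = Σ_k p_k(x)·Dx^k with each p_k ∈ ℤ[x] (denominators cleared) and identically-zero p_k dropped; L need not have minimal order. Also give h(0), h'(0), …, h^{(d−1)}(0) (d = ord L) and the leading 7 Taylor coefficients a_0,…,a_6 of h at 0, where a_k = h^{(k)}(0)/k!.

L = -2·Dx + (1 + 2·x + x^2)·Dx^2  (order 2).
h: a_k = 0, -2, -2, 0, 1/3, -4/15, 2/15, …
ICs: h(0) = 0, h′(0) = -2.

f: a_k = -2, -2, -1, -1/3, -1/12, -1/60, -1/360, …
h₀=f(r): pull back L_f along r ⇒ L₀.
∫: right-multiply L₀ by Dx.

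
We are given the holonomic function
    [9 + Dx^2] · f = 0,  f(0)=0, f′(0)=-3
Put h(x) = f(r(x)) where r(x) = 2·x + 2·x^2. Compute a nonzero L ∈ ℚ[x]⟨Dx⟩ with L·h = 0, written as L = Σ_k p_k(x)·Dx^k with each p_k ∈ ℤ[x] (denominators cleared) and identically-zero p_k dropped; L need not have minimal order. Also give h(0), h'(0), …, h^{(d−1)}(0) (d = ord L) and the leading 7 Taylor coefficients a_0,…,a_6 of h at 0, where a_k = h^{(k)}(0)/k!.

f: a_k = 0, -3, 0, 9/2, 0, -81/40, 0, …
f∘r: x↦r, Dx↦Dx/r' in L_f ⇒ L₀.
L = (36 + 216·x + 432·x^2 + 288·x^3) - 2·Dx + (1 + 2·x)·Dx^2  (order 2).
h: a_k = 0, -6, -6, 36, 108, 216/5, -288, …
ICs: h(0) = 0, h′(0) = -6.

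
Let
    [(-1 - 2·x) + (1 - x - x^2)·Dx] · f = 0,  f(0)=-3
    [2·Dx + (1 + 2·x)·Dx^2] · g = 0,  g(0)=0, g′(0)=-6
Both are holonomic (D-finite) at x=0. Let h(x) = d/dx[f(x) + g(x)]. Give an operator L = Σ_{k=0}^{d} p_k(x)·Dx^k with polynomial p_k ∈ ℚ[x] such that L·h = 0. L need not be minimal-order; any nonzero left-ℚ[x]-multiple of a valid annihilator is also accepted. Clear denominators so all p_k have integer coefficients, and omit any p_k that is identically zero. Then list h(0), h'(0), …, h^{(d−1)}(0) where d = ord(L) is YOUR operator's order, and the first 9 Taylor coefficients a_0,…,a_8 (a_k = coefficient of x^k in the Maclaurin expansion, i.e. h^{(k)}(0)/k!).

L = (34 + 92·x + 116·x^2 + 48·x^3 + 24·x^4) + (5 + 60·x + 170·x^2 + 180·x^3 + 100·x^4 + 40·x^5)·Dx + (-3 - 11·x - 5·x^2 + 20·x^3 + 30·x^4 + 24·x^5 + 8·x^6)·Dx^2  (order 2).
h: a_k = -9, 0, -51, -12, -216, -42, -825, -48, -3021, …
ICs: h(0) = -9, h′(0) = 0.

f: a_k = -3, -3, -6, -9, -15, -24, -39, -63, -102, …
g: a_k = 0, -6, 6, -8, 12, -96/5, 32, -384/7, 96, …
h₀=f+g: left-lcm gives L₀, ord ≤ 3.
h=h₀': d/dx-closure on L₀ ⇒ L.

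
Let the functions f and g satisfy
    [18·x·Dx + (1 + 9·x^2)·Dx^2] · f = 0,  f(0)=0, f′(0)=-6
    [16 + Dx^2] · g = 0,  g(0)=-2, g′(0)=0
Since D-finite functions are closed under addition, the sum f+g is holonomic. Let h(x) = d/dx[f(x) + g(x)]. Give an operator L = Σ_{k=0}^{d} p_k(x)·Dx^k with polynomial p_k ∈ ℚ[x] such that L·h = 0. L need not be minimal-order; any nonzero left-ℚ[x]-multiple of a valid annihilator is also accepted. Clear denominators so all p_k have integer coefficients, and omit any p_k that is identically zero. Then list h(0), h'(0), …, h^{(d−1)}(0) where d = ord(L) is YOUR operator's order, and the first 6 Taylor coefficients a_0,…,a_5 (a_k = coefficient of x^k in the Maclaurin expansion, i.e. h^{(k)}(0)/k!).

L = (-13248·x + 181440·x^3 + 186624·x^5) + (-16 + 6048·x^2 + 66096·x^4 + 93312·x^6)·Dx + (-828·x + 11340·x^3 + 11664·x^5)·Dx^2 + (-1 + 378·x^2 + 4131·x^4 + 5832·x^6)·Dx^3  (order 3).
h: a_k = -6, 32, 54, -256/3, -486, 1024/15, …
ICs: h(0) = -6, h′(0) = 32, h′′(0) = 108.

f: a_k = 0, -6, 0, 18, 0, -486/5, …
g: a_k = -2, 0, 16, 0, -64/3, 0, …
Weyl lclm of L_f,L_g ⇒ L₀ (ord ≤ 4).
Derive L from L₀ (diff closure).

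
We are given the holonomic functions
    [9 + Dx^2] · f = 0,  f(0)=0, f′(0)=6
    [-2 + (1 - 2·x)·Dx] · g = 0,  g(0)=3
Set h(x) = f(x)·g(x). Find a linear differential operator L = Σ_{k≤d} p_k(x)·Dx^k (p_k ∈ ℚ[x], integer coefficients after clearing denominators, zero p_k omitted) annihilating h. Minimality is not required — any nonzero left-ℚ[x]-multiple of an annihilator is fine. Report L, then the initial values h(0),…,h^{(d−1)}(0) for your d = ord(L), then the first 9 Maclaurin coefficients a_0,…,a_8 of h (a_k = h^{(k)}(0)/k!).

L = (-9 + 18·x) + 4·Dx + (-1 + 2·x)·Dx^2  (order 2).
h: a_k = 0, 18, 36, 45, 90, 3843/20, 3843/10, 214479/280, 214479/140, …
ICs: h(0) = 0, h′(0) = 18.

f: a_k = 0, 6, 0, -9, 0, 81/20, 0, -243/280, 0, …
g: a_k = 3, 6, 12, 24, 48, 96, 192, 384, 768, …
h₀=f·g: eliminate ⇒ L₀, order ≤ 2·1.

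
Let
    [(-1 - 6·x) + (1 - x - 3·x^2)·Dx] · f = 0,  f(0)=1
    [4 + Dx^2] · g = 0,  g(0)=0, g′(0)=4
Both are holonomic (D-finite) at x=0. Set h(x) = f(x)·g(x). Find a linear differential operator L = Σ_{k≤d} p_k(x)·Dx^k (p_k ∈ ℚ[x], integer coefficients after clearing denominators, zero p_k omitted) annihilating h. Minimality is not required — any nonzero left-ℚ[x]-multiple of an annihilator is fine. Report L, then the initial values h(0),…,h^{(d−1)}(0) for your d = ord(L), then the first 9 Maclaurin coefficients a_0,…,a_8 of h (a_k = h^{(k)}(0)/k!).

L = (2 + 4·x + 12·x^2) + (2 + 12·x)·Dx + (-1 + x + 3·x^2)·Dx^2  (order 2).
h: a_k = 0, 4, 4, 40/3, 76/3, 988/15, 2128/15, 106916/315, 48196/63, …
ICs: h(0) = 0, h′(0) = 4.

f: a_k = 1, 1, 4, 7, 19, 40, 97, 217, 508, …
g: a_k = 0, 4, 0, -8/3, 0, 8/15, 0, -16/315, 0, …
h₀=f·g: eliminate ⇒ L₀, order ≤ 1·2.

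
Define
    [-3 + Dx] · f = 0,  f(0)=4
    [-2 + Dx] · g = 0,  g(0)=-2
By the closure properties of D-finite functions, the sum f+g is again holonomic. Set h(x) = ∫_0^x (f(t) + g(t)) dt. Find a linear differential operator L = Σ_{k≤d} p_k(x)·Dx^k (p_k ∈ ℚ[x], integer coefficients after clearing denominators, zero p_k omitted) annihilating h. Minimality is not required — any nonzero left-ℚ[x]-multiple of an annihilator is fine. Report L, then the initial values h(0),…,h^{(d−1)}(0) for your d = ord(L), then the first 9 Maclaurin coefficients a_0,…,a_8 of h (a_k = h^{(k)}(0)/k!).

L = 6·Dx - 5·Dx^2 + Dx^3  (order 3).
h: a_k = 0, 2, 4, 14/3, 23/6, 73/30, 227/180, 697/1260, 2123/10080, …
ICs: h(0) = 0, h′(0) = 2, h′′(0) = 8.

f: a_k = 4, 12, 18, 18, 27/2, 81/10, 81/20, 243/140, 729/1120, …
g: a_k = -2, -4, -4, -8/3, -4/3, -8/15, -8/45, -16/315, -4/315, …
Sum ⇒ L₀ = lclm(L_f,L_g) in ℚ(x)⟨Dx⟩.
h=∫h₀ ⇒ L = L₀·Dx.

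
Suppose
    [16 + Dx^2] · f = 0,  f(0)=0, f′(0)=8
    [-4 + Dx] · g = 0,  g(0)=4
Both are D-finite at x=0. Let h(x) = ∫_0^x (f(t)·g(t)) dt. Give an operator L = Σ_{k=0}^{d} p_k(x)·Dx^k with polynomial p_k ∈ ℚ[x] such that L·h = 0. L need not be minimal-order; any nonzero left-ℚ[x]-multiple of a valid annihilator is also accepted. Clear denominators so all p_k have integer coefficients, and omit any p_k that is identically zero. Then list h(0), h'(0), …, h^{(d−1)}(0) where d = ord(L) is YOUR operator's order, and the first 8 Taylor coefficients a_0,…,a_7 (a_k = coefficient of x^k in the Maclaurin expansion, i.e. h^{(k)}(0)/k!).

L = 32·Dx - 8·Dx^2 + Dx^3  (order 3).
h: a_k = 0, 0, 16, 128/3, 128/3, 0, -2048/45, -16384/315, …
ICs: h(0) = 0, h′(0) = 0, h′′(0) = 32.

f: a_k = 0, 8, 0, -64/3, 0, 256/15, 0, -2048/315, …
g: a_k = 4, 16, 32, 128/3, 128/3, 512/15, 1024/45, 4096/315, …
L₀ := L_f ⊗_s L_g (sym. prod.), ord ≤ 2.
h=∫h₀ ⇒ L = L₀·Dx.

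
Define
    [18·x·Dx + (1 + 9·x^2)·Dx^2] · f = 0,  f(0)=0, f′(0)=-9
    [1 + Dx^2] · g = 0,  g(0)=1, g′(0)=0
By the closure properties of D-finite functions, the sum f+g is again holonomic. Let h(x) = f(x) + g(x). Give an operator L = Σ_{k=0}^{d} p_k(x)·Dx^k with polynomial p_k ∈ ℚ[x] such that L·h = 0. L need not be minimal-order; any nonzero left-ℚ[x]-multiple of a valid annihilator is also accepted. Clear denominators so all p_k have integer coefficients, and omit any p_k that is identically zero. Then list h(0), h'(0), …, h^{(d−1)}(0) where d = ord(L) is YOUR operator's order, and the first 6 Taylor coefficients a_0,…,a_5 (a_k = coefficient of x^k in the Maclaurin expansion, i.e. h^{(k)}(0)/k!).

L = (-1926·x + 17820·x^3 + 1458·x^5)·Dx + (-17 + 351·x^2 + 4617·x^4 + 729·x^6)·Dx^2 + (-1926·x + 17820·x^3 + 1458·x^5)·Dx^3 + (-17 + 351·x^2 + 4617·x^4 + 729·x^6)·Dx^4  (order 4).
h: a_k = 1, -9, -1/2, 27, 1/24, -729/5, …
ICs: h(0) = 1, h′(0) = -9, h′′(0) = -1, h′′′(0) = 162.

f: a_k = 0, -9, 0, 27, 0, -729/5, …
g: a_k = 1, 0, -1/2, 0, 1/24, 0, …
h₀=f+g: left-lcm gives L₀, ord ≤ 4.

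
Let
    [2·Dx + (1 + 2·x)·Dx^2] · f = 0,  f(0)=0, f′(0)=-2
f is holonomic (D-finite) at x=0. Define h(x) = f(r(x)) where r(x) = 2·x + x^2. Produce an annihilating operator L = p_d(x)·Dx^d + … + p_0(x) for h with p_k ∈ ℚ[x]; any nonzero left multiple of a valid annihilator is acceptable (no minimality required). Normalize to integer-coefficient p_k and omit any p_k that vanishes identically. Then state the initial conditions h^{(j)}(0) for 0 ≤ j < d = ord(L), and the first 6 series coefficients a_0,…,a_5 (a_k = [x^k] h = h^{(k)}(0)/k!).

L = (3 + 4·x + 2·x^2)·Dx + (1 + 5·x + 6·x^2 + 2·x^3)·Dx^2  (order 2).
h: a_k = 0, -4, 6, -40/3, 34, -464/5, …
ICs: h(0) = 0, h′(0) = -4.

f: a_k = 0, -2, 2, -8/3, 4, -32/5, …
Substitute x→r, Dx→(1/r')Dx; clear ⇒ L₀.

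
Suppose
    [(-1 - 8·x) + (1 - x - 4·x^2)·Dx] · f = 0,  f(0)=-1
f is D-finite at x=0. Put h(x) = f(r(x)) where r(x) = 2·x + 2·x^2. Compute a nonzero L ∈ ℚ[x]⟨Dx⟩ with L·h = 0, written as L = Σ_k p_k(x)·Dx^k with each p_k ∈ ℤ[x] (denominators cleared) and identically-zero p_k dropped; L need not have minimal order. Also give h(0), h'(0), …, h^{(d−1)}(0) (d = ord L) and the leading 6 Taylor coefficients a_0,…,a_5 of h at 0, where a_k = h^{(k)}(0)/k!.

L = (2 + 36·x + 96·x^2 + 64·x^3) + (-1 + 2·x + 18·x^2 + 32·x^3 + 16·x^4)·Dx  (order 1).
h: a_k = -1, -2, -22, -112, -700, -4152, …
ICs: h(0) = -1.

f: a_k = -1, -1, -5, -9, -29, -65, …
Change of var in L_f (x↦r) gives L₀.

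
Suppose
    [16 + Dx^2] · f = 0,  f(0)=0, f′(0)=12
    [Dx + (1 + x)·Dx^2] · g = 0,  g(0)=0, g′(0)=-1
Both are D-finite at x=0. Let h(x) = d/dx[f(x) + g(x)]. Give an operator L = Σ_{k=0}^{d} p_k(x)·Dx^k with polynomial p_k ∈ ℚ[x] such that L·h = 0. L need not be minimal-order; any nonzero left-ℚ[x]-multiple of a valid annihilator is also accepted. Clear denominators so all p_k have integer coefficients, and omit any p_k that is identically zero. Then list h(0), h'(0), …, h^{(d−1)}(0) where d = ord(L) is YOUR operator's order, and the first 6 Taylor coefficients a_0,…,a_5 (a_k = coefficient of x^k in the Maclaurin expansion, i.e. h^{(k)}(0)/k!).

L = (176 + 256·x + 128·x^2) + (144 + 400·x + 384·x^2 + 128·x^3)·Dx + (11 + 16·x + 8·x^2)·Dx^2 + (9 + 25·x + 24·x^2 + 8·x^3)·Dx^3  (order 3).
h: a_k = 11, 1, -97, 1, 127, 1, …
ICs: h(0) = 11, h′(0) = 1, h′′(0) = -194.

f: a_k = 0, 12, 0, -32, 0, 128/5, …
g: a_k = 0, -1, 1/2, -1/3, 1/4, -1/5, …
L₀ := lclm(L_f,L_g); ord L₀ ≤ 2+2.
Differentiate: ansatz ord ≤ ord L₀ ⇒ L.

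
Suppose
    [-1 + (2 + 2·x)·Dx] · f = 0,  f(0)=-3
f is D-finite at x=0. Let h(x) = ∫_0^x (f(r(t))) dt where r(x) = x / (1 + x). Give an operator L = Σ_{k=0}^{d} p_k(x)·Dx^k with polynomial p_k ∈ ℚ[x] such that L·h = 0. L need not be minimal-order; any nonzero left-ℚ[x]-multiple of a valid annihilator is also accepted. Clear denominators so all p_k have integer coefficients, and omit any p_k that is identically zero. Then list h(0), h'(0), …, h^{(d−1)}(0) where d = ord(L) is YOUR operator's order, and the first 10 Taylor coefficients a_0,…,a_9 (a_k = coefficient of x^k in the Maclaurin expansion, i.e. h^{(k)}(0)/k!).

f: a_k = -3, -3/2, 3/8, -3/16, 15/128, -21/256, 63/1024, -99/2048, 1287/32768, -2145/65536, …
f∘r: x↦r, Dx↦Dx/r' in L_f ⇒ L₀.
h=∫h₀ ⇒ L = L₀·Dx.
L = -Dx + (2 + 6·x + 4·x^2)·Dx^2  (order 2).
h: a_k = 0, -3, -3/4, 5/8, -39/64, 423/640, -399/512, 7059/7168, -21615/16384, 182461/98304, …
ICs: h(0) = 0, h′(0) = -3.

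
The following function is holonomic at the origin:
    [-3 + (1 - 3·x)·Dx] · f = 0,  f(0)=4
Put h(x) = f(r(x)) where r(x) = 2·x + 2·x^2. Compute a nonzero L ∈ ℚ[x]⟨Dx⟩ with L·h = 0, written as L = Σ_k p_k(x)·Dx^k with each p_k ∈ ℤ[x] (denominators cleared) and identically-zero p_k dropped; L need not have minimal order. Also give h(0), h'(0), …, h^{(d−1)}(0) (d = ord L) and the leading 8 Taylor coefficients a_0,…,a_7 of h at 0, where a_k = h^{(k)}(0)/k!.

L = (6 + 12·x) + (-1 + 6·x + 6·x^2)·Dx  (order 1).
h: a_k = 4, 24, 168, 1152, 7920, 54432, 374112, 2571264, …
ICs: h(0) = 4.

f: a_k = 4, 12, 36, 108, 324, 972, 2916, 8748, …
f∘r: x↦r, Dx↦Dx/r' in L_f ⇒ L₀.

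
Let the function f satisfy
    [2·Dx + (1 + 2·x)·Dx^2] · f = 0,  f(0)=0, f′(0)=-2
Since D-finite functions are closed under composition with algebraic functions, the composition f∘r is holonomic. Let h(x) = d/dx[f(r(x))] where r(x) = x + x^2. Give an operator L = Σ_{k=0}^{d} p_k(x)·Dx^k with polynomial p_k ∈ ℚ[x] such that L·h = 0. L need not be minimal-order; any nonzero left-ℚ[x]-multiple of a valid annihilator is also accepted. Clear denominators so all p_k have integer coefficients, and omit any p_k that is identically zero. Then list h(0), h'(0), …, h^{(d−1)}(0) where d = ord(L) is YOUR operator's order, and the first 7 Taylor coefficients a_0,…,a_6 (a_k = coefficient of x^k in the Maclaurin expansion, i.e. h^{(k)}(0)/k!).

f: a_k = 0, -2, 2, -8/3, 4, -32/5, 32/3, …
f∘r: x↦r, Dx↦Dx/r' in L_f ⇒ L₀.
Derive L from L₀ (diff closure).
L = (4·x + 4·x^2) + (1 + 4·x + 6·x^2 + 4·x^3)·Dx  (order 1).
h: a_k = -2, 0, 4, -8, 8, 0, -16, …
ICs: h(0) = -2.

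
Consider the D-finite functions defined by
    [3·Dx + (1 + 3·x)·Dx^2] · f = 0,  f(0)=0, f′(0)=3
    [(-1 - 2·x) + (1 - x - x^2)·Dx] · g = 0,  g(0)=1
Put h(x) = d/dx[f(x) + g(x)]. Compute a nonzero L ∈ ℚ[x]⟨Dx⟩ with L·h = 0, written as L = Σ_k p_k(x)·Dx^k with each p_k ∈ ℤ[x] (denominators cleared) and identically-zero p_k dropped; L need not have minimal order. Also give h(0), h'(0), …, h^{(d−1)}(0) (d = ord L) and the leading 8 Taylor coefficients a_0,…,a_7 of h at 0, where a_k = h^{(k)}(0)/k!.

L = (-126 - 342·x - 468·x^2 - 180·x^3 - 108·x^4) + (-156·x - 576·x^2 - 672·x^3 - 378·x^4 - 180·x^5)·Dx + (7 + 35·x + 29·x^2 - 63·x^3 - 99·x^4 - 93·x^5 - 36·x^6)·Dx^2  (order 2).
h: a_k = 4, -5, 36, -61, 283, -651, 2334, -6289, …
ICs: h(0) = 4, h′(0) = -5.

f: a_k = 0, 3, -9/2, 9, -81/4, 243/5, -243/2, 2187/7, …
g: a_k = 1, 1, 2, 3, 5, 8, 13, 21, …
L₀ := lclm(L_f,L_g); ord L₀ ≤ 2+1.
h₀' ⇒ L via d/dx closure of L₀.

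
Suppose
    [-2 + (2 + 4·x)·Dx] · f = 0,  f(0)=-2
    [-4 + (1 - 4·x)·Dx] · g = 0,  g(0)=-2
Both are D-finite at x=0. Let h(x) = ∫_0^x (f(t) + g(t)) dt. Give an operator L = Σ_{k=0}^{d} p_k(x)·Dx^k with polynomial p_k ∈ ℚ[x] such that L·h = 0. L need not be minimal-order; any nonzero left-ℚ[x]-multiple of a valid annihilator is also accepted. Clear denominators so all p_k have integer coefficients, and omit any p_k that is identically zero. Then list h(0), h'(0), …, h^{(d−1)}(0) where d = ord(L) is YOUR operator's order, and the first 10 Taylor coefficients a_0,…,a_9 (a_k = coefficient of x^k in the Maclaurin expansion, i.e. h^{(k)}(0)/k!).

L = (12 + 16·x)·Dx + (-11 - 40·x - 48·x^2)·Dx^2 + (1 + 2·x - 16·x^2 - 32·x^3)·Dx^3  (order 3).
h: a_k = 0, -4, -5, -31/3, -129/4, -2043/20, -2733/8, -65515/56, -262177/64, -8388179/576, …
ICs: h(0) = 0, h′(0) = -4, h′′(0) = -10.

f: a_k = -2, -2, 1, -1, 5/4, -7/4, 21/8, -33/8, 429/64, -715/64, …
g: a_k = -2, -8, -32, -128, -512, -2048, -8192, -32768, -131072, -524288, …
L₀ := lclm(L_f,L_g); ord L₀ ≤ 1+1.
h=∫h₀ ⇒ L = L₀·Dx.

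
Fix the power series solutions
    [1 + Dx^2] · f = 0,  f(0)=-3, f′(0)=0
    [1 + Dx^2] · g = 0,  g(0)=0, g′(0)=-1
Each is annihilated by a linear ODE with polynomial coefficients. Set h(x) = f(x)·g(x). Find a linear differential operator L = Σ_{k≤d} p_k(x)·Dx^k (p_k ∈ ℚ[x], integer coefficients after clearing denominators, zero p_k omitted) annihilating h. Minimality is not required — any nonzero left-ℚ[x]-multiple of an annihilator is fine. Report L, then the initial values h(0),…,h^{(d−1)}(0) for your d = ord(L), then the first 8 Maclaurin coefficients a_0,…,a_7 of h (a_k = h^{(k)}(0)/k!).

L = 4·Dx + Dx^3  (order 3).
h: a_k = 0, 3, 0, -2, 0, 2/5, 0, -4/105, …
ICs: h(0) = 0, h′(0) = 3, h′′(0) = 0.

f: a_k = -3, 0, 3/2, 0, -1/8, 0, 1/240, 0, …
g: a_k = 0, -1, 0, 1/6, 0, -1/120, 0, 1/5040, …
Sym-product of L_f,L_g gives L₀ (≤ ord 4).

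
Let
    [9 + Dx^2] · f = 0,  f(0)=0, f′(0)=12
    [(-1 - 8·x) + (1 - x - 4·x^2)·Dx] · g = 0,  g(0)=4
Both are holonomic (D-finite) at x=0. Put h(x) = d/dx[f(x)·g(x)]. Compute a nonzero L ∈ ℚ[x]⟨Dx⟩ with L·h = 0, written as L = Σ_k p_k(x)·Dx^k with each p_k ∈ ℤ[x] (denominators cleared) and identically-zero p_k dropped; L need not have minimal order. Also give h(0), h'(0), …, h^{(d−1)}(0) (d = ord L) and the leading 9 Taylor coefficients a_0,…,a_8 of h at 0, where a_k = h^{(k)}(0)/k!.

L = (-33 - 162·x - 567·x^2 + 648·x^3 + 1296·x^4) + (6 + 66·x + 216·x^2 + 576·x^3)·Dx + (1 - 10·x - 31·x^2 + 72·x^3 + 144·x^4)·Dx^2  (order 2).
h: a_k = 48, 96, 504, 1440, 5322, 75132/5, 236427/5, 4696344/35, 110360259/280, …
ICs: h(0) = 48, h′(0) = 96.

f: a_k = 0, 12, 0, -18, 0, 81/10, 0, -243/140, 0, …
g: a_k = 4, 4, 20, 36, 116, 260, 724, 1764, 4660, …
Product ⇒ symmetric product L₀, ord ≤ 2.
Differentiate: ansatz ord ≤ ord L₀ ⇒ L.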